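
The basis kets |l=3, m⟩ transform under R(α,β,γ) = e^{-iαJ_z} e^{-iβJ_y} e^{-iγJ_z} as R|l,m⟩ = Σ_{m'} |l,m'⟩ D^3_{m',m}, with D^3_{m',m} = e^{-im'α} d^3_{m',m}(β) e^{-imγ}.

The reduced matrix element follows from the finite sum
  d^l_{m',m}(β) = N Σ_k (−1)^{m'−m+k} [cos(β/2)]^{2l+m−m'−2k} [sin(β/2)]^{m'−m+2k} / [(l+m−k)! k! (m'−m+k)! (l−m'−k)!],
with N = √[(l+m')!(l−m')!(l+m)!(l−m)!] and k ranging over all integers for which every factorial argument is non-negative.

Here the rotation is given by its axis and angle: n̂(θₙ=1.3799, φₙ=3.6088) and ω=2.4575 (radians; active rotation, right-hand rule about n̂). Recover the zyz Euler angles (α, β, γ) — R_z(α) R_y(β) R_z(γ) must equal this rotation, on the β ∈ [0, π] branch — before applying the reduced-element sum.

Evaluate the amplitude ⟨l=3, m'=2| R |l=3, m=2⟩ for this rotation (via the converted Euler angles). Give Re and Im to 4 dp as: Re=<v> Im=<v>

Axis–angle → zyz. n̂ = (sinθₙcosφₙ, sinθₙsinφₙ, cosθₙ) = (-0.876611, -0.442213, +0.189739), ω = 2.4575.
R = I cosω + sinω [n̂]ₓ + (1−cosω) n̂n̂ᵀ gives
  R = [+0.588995, +0.568164, -0.574695; +0.807983, -0.427889, +0.405061; -0.015764, -0.702923, -0.711091]
β = atan2(√(R₁₃²+R₂₃²), R₃₃) = 2.361846; α = atan2(R₂₃, R₁₃) mod 2π = 2.527634; γ = atan2(R₃₂, −R₃₁) mod 2π = 4.734812
Split into d^3_{2,2}(β=2.3618) × two z-phases.
With c≡cos(β/2)=0.380071 and s≡sin(β/2)=0.924957, N=[120·1·120·1]^{1/2}=120.000000
k∈{0,1} keeps every argument non-negative
  k=0: (−1)^0·120.0000/(120)·0.3801^6·0.9250^0 = +0.003014
  k=1: (−1)^1·120.0000/(24)·0.3801^4·0.9250^2 = -0.089264
d^3_{2,2}(2.3618) = +0.003014 -0.089264 = -0.086249
Attach z-rotation phases: D = e^{-i(2)(2.5276)}·(-0.086249)·e^{-i(2)(4.7348)} = +0.032609+0.079847i

Re=0.0326 Im=0.0798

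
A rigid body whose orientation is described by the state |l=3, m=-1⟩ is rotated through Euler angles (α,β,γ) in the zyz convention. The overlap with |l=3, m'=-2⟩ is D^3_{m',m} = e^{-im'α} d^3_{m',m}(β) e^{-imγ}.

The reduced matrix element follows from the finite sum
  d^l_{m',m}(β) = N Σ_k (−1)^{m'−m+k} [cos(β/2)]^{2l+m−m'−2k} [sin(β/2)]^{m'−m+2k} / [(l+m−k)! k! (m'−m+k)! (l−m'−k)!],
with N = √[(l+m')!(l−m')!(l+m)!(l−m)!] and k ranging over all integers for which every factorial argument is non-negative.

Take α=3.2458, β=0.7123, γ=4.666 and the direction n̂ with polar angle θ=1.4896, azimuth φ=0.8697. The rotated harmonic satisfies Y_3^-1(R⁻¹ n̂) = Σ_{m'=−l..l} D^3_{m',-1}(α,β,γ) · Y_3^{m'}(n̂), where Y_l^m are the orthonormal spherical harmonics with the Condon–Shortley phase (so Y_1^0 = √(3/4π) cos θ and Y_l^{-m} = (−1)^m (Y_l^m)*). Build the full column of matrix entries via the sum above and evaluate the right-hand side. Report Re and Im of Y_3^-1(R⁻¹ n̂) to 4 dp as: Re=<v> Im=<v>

Need the full column D^3_{m',-1} for m'=−3..3 at α=3.2458, β=0.7123, γ=4.6660.
cos(β/2)=0.937246, sin(β/2)=0.348668
d^3_{-3,-1}: single k=2 term ⇒ +0.363317;  D = -0.095588+0.350517i
d^3_{-2,-1}: k∈[1..2] ⇒ +0.797409 -0.220713 = +0.576695;  D = +0.093031-0.569142i
d^3_{-1,-1}: k∈[0..2] ⇒ +0.677832 -0.750464 +0.077895 = +0.005263;  D = -0.000304+0.005254i
d^3_{0,-1}: k∈[0..2] ⇒ -0.873517 +0.362669 -0.016730 = -0.527579;  D = +0.024465+0.527011i
d^3_{1,-1}: k∈[0..2] ⇒ +0.562848 -0.103860 +0.001797 = +0.460785;  D = +0.069131+0.455570i
d^3_{2,-1}: k∈[0..1] ⇒ -0.220713 +0.015273 = -0.205441;  D = +0.051782+0.198808i
d^3_{3,-1}: single k=0 term ⇒ +0.050281;  D = +0.017666+0.047075i
Y_3^{m'}(θ=1.4896,φ=0.8697) and Σ D·Y over m':
  (-0.0956+0.3505i)·(-0.3559-0.2097i)  (+0.0930-0.5691i)·(-0.0138-0.0812i)  (-0.0003+0.0053i)·(-0.2009+0.2380i)  (+0.0245+0.5270i)·(-0.0898+0.0000i)  (+0.0691+0.4556i)·(+0.2009+0.2380i)  (+0.0518+0.1988i)·(-0.0138+0.0812i)  (+0.0177+0.0471i)·(+0.3559-0.2097i)
Y_3^-1(R⁻¹ n̂) = -0.038585-0.030343i

Re=-0.0386 Im=-0.0303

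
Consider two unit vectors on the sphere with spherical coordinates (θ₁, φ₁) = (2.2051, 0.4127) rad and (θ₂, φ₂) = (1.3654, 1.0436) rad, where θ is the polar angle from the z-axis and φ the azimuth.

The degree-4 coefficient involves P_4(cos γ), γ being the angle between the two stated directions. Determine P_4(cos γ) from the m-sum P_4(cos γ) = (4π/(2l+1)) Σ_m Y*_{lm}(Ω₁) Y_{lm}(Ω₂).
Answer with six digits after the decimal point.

Term-by-term m-sum for l=4 (normalisation 4π/9 = 1.396263):
  [-4]  conj(Y_{4,-4})(Ω₁) = (-0.014887, 0.185688) ; Y_{4,-4}(Ω₂) = (-0.208285, 0.349062) ; Δ = (-0.061716, -0.043873)
  [-3]  conj(Y_{4,-3})(Ω₁) = (-0.126603, -0.366390) ; Y_{4,-3}(Ω₂) = (-0.239509, -0.002585) ; Δ = (0.029375, 0.088081)
  [-2]  conj(Y_{4,-2})(Ω₁) = (0.214686, 0.232588) ; Y_{4,-2}(Ω₂) = (0.112207, 0.197618) ; Δ = (-0.021874, 0.068524)
  [-1]  conj(Y_{4,-1})(Ω₁) = (0.112046, 0.049059) ; Y_{4,-1}(Ω₂) = (-0.128734, 0.221133) ; Δ = (-0.025273, 0.018462)
  [+0]  conj(Y_{4,0})(Ω₁) = (-0.340526, -0.000000) ; Y_{4,0}(Ω₂) = (0.191750, 0.000000) ; Δ = (-0.065296, -0.000000)
  [+1]  conj(Y_{4,1})(Ω₁) = (-0.112046, 0.049059) ; Y_{4,1}(Ω₂) = (0.128734, 0.221133) ; Δ = (-0.025273, -0.018462)
  [+2]  conj(Y_{4,2})(Ω₁) = (0.214686, -0.232588) ; Y_{4,2}(Ω₂) = (0.112207, -0.197618) ; Δ = (-0.021874, -0.068524)
  [+3]  conj(Y_{4,3})(Ω₁) = (0.126603, -0.366390) ; Y_{4,3}(Ω₂) = (0.239509, -0.002585) ; Δ = (0.029375, -0.088081)
  [+4]  conj(Y_{4,4})(Ω₁) = (-0.014887, -0.185688) ; Y_{4,4}(Ω₂) = (-0.208285, -0.349062) ; Δ = (-0.061716, 0.043873)
Total Σ_m = (-0.224271, -0.000000). Multiply by 1.396263: (-0.313141, -0.000000). P_4(cos γ) = -0.313141

-0.313141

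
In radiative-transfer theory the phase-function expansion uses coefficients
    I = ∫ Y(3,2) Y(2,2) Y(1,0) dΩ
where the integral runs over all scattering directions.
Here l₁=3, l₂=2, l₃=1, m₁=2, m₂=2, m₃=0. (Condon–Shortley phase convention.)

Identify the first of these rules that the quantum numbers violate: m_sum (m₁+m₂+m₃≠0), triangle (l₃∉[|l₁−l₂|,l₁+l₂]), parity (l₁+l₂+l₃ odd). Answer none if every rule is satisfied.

m_sum

Σmᵢ = 4  ✗
l₃∈[|l₁−l₂|,l₁+l₂]=[1,5], have l₃=1
Σlᵢ = 6 ⇒ even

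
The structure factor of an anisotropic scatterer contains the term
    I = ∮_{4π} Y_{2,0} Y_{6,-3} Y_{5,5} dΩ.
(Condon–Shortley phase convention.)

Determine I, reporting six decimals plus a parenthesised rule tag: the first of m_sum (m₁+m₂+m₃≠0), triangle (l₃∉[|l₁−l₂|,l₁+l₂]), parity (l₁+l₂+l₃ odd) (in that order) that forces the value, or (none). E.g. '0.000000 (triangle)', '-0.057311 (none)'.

0 − 3 + 5 = 2 ≠ 0: azimuthal integral kills it; I = 0

0.000000 (m_sum)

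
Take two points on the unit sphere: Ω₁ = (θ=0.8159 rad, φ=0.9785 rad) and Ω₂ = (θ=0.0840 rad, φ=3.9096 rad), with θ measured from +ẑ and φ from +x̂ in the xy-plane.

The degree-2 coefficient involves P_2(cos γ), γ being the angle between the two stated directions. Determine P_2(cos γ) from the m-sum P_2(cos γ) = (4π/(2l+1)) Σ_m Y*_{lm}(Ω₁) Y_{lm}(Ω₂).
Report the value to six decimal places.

Addition theorem: P_2(cos γ) = (4π/5) Σ_m Y*_{lm}(Ω₁) Y_{lm}(Ω₂), m = −2…2:
  [-2]  conj(Y_{2,-2})(Ω₁) = -0.077185+0.189819i ; Y_{2,-2}(Ω₂) = +0.000095-0.002718i ; Δ = +0.000509+0.000228i
  [-1]  conj(Y_{2,-1})(Ω₁) = +0.215243+0.319880i ; Y_{2,-1}(Ω₂) = -0.046459+0.044870i ; Δ = -0.024353-0.005203i
  [+0]  conj(Y_{2,0})(Ω₁) = +0.128854-0.000000i ; Y_{2,0}(Ω₂) = +0.624123+0.000000i ; Δ = +0.080420+0.000000i
  [+1]  conj(Y_{2,1})(Ω₁) = -0.215243+0.319880i ; Y_{2,1}(Ω₂) = +0.046459+0.044870i ; Δ = -0.024353+0.005203i
  [+2]  conj(Y_{2,2})(Ω₁) = -0.077185-0.189819i ; Y_{2,2}(Ω₂) = +0.000095+0.002718i ; Δ = +0.000509-0.000228i
Total Σ_m = +0.032731-0.000000i. Multiply by 2.513274: +0.082263-0.000000i. P_2(cos γ) = 0.082263

0.082263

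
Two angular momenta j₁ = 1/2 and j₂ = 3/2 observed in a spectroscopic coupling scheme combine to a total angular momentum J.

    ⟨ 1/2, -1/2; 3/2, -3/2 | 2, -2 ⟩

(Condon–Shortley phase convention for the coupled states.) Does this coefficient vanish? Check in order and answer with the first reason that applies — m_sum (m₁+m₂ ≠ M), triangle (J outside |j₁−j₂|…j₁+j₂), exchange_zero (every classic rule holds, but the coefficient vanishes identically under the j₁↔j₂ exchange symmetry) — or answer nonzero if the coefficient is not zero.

m-sum: m₁+m₂ = -1/2+(-3/2) = -2, M = -2  ✓
triangle: |j₁−j₂| = 1 ≤ J = 2 ≤ j₁+j₂ = 2  ✓
exchange: j₁≠j₂ or m₁≠m₂ — the exchange symmetry imposes no constraint here
value check: CG = +1 = +1.000000 ≠ 0

nonzero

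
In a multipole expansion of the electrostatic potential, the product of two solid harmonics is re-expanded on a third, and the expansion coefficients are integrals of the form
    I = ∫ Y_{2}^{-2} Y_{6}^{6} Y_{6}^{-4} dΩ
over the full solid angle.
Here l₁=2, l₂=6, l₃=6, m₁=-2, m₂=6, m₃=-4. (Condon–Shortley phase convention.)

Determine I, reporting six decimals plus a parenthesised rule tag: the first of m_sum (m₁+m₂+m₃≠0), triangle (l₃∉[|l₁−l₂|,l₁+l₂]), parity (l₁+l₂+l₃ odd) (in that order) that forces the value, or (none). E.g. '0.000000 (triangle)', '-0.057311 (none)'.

-0.076075 (none)

Checks pass: Σm=0; 14 even; l₃=6∈[4,8].
(2·2+1)(2·6+1)(2·6+1) = 845
Δ: 2! 2! 10! / 15! → 1/90090
sum: t=0:+1/69120 t=1:−1/14400 t=2:+1/69120 = -7/172800
3j²(2 6 6; 0 0 0) = Δ·Π!·Σ² = 14/715  (sign -1)
sum: t=2:+1/14515200 = 1/14515200
3j²(2 6 6; -2 6 -4) = Δ·Π!·Σ² = 2/455  (sign +1)
combine: 4πI² = 845·14/715·2/455 = 4/55
take √, sign -1: I = -0.07607531
No selection rule forces the value: the integral is nonzero (none).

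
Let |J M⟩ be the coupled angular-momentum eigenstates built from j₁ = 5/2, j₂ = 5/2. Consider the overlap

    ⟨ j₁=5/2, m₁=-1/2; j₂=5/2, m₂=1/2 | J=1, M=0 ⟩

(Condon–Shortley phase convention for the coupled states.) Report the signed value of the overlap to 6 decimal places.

+√(1/70) ≈ +0.119523

√[3·4!1!1!/7! · 2!3!3!2!1!1!] = √(72/35)
  +(−1)^2/∏(2,2,1,1,0,0)! = 1/4  (running 1/4)
  +(−1)^3/∏(3,1,0,0,1,1)! = -1/6  (running 1/12)
⟨..|..⟩ = √(72/35)·(1/12) = +0.119523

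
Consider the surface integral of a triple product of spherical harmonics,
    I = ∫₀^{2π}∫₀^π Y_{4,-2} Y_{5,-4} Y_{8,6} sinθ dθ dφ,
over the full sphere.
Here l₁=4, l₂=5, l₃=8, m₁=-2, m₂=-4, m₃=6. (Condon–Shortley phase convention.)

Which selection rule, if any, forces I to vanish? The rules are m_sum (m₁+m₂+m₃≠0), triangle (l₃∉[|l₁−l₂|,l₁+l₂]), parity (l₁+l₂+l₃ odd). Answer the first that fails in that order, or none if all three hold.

m₁+m₂+m₃ = -2 − 4 + 6 = 0  ✓
triangle: |4−5|=1 ≤ l₃=8 ≤ 4+5=9  ✓
parity: l₁+l₂+l₃ = 17 is odd  ✗

parity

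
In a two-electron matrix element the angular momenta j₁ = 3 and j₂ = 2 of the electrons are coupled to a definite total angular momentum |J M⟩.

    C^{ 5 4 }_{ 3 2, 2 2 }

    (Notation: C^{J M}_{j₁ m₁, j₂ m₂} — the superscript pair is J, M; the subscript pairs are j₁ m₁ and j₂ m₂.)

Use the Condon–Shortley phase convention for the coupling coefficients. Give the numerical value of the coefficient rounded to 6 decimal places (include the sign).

+0.774597  (= +√(3/5))

triangle: 0!·6!·4!/11! = 17280/39916800
(j±m)!: 5!·1!·4!·0!·9!·1! = 1045094400
prefactor² = (2J+1)·Δ·N² = 4976640
  k=0: +1/(0!·0!·1!·4!·5!·0!) = 1/2880
Σ = 1/2880  ⇒  CG² = 4976640·(1/2880)² = 3/5
CG = +√(3/5) = +0.774597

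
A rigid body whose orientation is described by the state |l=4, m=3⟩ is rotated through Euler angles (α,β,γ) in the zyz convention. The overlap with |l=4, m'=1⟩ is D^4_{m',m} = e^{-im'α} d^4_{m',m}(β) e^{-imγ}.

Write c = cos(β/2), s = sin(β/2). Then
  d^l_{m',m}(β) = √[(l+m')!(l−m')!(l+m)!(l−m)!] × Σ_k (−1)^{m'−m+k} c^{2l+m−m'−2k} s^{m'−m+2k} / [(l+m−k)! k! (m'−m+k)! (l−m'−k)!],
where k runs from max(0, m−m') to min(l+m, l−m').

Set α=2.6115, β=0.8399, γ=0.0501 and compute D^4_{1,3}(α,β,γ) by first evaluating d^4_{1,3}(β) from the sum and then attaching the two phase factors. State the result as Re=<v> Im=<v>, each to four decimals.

D^4_{1,3}(2.6115,0.8399,0.0501) = e^{-i·1·2.6115}·d^4_{1,3}(0.8399)·e^{-i·3·0.0501}. Compute d first:
Half-angle: c=0.913109, s=0.407715. N=√(120·6·5040·1)=1904.940944
k∈{2,3} keeps every argument non-negative
  k=2: (−1)^0·1904.9409/(240)·0.9131^6·0.4077^2 = +0.764751
  k=3: (−1)^1·1904.9409/(144)·0.9131^4·0.4077^4 = -0.254118
d^4_{1,3}(0.8399) = +0.764751 -0.254118 = +0.510632
Attach z-rotation phases: D = e^{-i(1)(2.6115)}·(+0.510632)·e^{-i(3)(0.0501)} = -0.474245-0.189306i

Re=-0.4742 Im=-0.1893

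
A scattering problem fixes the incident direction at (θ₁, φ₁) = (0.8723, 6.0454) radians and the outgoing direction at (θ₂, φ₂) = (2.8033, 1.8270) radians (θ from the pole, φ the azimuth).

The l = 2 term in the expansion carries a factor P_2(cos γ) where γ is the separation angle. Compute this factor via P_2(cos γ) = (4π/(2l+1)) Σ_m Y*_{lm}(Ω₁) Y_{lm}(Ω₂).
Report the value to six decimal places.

0.293066

Term-by-term m-sum for l=2 (normalisation 4π/5 = 2.513274):
  [-2]  conj(Y_{2,-2})(Ω₁) = +0.201398-0.103719i ; Y_{2,-2}(Ω₂) = -0.037081+0.020859i ; Δ = -0.005305+0.008047i
  [-1]  conj(Y_{2,-1})(Ω₁) = +0.369749-0.089616i ; Y_{2,-1}(Ω₂) = +0.061290+0.233965i ; Δ = +0.043629+0.081016i
  [+0]  conj(Y_{2,0})(Ω₁) = +0.075885-0.000000i ; Y_{2,0}(Ω₂) = +0.526569+0.000000i ; Δ = +0.039959+0.000000i
  [+1]  conj(Y_{2,1})(Ω₁) = -0.369749-0.089616i ; Y_{2,1}(Ω₂) = -0.061290+0.233965i ; Δ = +0.043629-0.081016i
  [+2]  conj(Y_{2,2})(Ω₁) = +0.201398+0.103719i ; Y_{2,2}(Ω₂) = -0.037081-0.020859i ; Δ = -0.005305-0.008047i
Accumulated sum +0.116607+0.000000i; after 4π/(2l+1) scaling, +0.293066+0.000000i ⇒ P_2 = 0.293066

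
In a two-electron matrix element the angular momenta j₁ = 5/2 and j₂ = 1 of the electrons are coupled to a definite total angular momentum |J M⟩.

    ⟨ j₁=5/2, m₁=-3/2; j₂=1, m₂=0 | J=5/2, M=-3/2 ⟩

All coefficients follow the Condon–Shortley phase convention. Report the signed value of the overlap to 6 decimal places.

−√(9/35) = -0.507093

j₁+j₂−J=1  J+j₁−j₂=4  J−j₁+j₂=1  j₁+j₂+J+1=7
(j₁±m₁, j₂±m₂, J±M) = (1,4,1,1,1,4)
P² = 576/35
sum k=0..1:
  [0] +1/24 = 1/24
  [1] −1/6 = -1/6
S = -1/8
C² = P²·S² = 9/35 ; C = -0.507093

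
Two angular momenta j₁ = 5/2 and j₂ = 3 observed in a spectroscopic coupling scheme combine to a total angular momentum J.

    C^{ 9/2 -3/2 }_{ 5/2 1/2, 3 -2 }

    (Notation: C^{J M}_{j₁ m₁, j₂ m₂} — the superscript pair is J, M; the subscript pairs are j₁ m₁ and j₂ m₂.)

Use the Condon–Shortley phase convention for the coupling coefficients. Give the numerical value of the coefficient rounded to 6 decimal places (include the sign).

+0.604815  (= +√(169/462))

j₁+j₂−J=1  J+j₁−j₂=4  J−j₁+j₂=5  j₁+j₂+J+1=11
(j₁±m₁, j₂±m₂, J±M) = (3,2,1,5,3,6)
P² = 345600/77
sum k=0..1:
  [0] +1/96 = 1/96
  [1] −1/720 = -1/720
S = 13/1440
C² = P²·S² = 169/462 ; C = +0.604815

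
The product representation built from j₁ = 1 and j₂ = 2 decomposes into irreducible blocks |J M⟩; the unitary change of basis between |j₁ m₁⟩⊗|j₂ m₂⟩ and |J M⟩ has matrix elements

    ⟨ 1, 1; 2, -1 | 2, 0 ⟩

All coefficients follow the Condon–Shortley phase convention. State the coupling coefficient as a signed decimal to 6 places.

+√(1/2) = +0.707107

√[5·1!1!3!/6! · 2!0!1!3!2!2!] = √(2)
  +(−1)^0/∏(0,1,0,1,1,2)! = 1/2  (running 1/2)
⟨..|..⟩ = √(2)·(1/2) = +0.707107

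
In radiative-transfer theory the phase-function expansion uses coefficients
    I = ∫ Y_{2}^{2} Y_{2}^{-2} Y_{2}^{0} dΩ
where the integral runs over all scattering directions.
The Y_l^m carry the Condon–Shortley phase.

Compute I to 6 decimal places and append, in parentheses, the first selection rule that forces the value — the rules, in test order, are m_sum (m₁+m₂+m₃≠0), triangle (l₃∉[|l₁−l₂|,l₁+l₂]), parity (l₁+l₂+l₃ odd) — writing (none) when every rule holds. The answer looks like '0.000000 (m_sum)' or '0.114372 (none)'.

-0.180224 (none)

Rules hold: Σm=0, L=6 even, 0≤2≤4.
N = 5·5·5 = 125
Δ = 2!·2!·2!/7! = 1/630
Racah Σ t=0..2: t=0:+1/8 t=1:−1/1 t=2:+1/8 = -3/4
⇒ 3j(2 2 2; 0 0 0)² = 2/35, sgn -1
Racah Σ t=0..0: t=0:+1/8 = 1/8
⇒ 3j(2 2 2; 2 -2 0)² = 2/35, sgn +1
4πI² = N·(3j₀)²·(3jₘ)² = 20/49
I = -1·√(0.408163/4π) = -0.18022375
No selection rule forces the value: the integral is nonzero (none).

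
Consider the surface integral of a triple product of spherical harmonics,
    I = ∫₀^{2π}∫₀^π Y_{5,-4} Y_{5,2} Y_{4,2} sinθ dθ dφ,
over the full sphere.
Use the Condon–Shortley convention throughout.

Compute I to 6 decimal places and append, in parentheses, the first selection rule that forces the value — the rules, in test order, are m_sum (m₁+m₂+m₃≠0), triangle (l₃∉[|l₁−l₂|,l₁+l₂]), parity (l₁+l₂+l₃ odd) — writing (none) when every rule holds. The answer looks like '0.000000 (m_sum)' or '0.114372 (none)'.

0.118854 (none)

Checks pass: Σm=0; 14 even; l₃=4∈[0,10].
(2·5+1)(2·5+1)(2·4+1) = 1089
Δ: 6! 4! 4! / 15! → 1/3153150
sum: t=1:−1/69120 t=2:+1/1728 t=3:−1/576 t=4:+1/1728 t=5:−1/69120 = -7/11520
3j²(5 5 4; 0 0 0) = Δ·Π!·Σ² = 2/143  (sign -1)
sum: t=5:−1/11520 t=6:+1/25920 = -1/20736
3j²(5 5 4; -4 2 2) = Δ·Π!·Σ² = 5/429  (sign -1)
combine: 4πI² = 1089·2/143·5/429 = 30/169
take √, sign +1: I = 0.11885360
No selection rule forces the value: the integral is nonzero (none).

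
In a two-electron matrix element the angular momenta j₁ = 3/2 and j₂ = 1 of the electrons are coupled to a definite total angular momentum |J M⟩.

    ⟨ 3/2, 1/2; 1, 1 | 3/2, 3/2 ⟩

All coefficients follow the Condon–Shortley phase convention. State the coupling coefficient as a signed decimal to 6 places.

−√(2/5) = -0.632456

√[4·1!2!1!/5! · 2!1!2!0!3!0!] = √(8/5)
  +(−1)^1/∏(1,0,0,1,2,0)! = -1/2  (running -1/2)
⟨..|..⟩ = √(8/5)·(-1/2) = -0.632456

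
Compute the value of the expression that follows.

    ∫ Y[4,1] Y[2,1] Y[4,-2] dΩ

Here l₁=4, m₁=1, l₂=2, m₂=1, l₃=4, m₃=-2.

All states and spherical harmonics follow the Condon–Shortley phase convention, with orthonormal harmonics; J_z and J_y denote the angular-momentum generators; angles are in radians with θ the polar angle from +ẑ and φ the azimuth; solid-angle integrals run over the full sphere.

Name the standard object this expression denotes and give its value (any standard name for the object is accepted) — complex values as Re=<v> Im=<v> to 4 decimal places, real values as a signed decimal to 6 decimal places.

Gaunt coefficient, +0.127700

This is a Gaunt coefficient — the integral of a triple product of spherical harmonics over the sphere.
Rules hold: Σm=0, L=10 even, 2≤4≤6.
N = 9·5·9 = 405
Δ = 2!·6!·2!/11! = 1/13860
Racah Σ t=0..2: t=0:+1/192 t=1:−1/36 t=2:+1/192 = -5/288
⇒ 3j(4 2 4; 0 0 0)² = 20/693, sgn -1
Racah Σ t=1..2: t=1:−1/96 t=2:+1/240 = -1/160
⇒ 3j(4 2 4; 1 1 -2)² = 27/1540, sgn -1
4πI² = N·(3j₀)²·(3jₘ)² = 1215/5929
I = +1·√(0.204925/4π) = 0.12770047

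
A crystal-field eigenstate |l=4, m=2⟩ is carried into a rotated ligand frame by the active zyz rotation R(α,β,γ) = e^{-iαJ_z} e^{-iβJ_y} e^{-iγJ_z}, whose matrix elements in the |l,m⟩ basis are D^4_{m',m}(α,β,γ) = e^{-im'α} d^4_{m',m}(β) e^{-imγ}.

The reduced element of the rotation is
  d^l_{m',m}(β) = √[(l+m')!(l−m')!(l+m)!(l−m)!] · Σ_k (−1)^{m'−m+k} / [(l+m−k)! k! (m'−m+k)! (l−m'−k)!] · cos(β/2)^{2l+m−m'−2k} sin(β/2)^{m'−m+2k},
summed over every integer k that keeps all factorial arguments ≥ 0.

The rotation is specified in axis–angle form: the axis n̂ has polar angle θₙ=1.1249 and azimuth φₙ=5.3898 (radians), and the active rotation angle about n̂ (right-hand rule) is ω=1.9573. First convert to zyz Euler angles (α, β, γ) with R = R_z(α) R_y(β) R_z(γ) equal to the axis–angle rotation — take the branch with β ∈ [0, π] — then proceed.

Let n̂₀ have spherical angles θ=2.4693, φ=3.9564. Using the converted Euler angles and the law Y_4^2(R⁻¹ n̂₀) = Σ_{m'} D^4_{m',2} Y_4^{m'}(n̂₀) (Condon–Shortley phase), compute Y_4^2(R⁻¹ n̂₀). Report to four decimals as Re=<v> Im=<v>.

Re=0.3379 Im=-0.1810

Axis–angle → zyz. n̂ = (sinθₙcosφₙ, sinθₙsinφₙ, cosθₙ) = (+0.565494, -0.703012, +0.431267), ω = 1.9573.
R = I cosω + sinω [n̂]ₓ + (1−cosω) n̂n̂ᵀ gives
  R = [+0.063375, -0.946859, -0.315343; -0.147953, +0.303572, -0.941251; +0.986962, +0.106307, -0.120852]
β = atan2(√(R₁₃²+R₂₃²), R₃₃) = 1.691944; α = atan2(R₂₃, R₁₃) mod 2π = 4.389117; γ = atan2(R₃₂, −R₃₁) mod 2π = 3.034295
Need the full column D^4_{m',2} for m'=−4..4 at α=4.3891, β=1.6919, γ=3.0343.
cos(β/2)=0.663004, sin(β/2)=0.748616
d^4_{-4,2}: single k=6 term ⇒ +0.409417;  D = +0.193514-0.360797i
d^4_{-3,2}: k∈[5..6] ⇒ +0.769182 -0.326884 = +0.442298;  D = +0.303173+0.322046i
d^4_{-2,2}: k∈[4..6] ⇒ +0.910315 -0.928470 +0.098644 = +0.080490;  D = -0.073097+0.033696i
d^4_{-1,2}: k∈[3..5] ⇒ +0.760103 -1.453616 +0.370651 = -0.322862;  D = +0.035018+0.320957i
d^4_{0,2}: k∈[2..4] ⇒ +0.451581 -1.535291 +0.734020 = -0.349690;  D = -0.341669-0.074467i
d^4_{1,2}: k∈[1..3] ⇒ +0.178858 -1.140155 +0.969078 = +0.007780;  D = -0.003986+0.006682i
d^4_{2,2}: k∈[0..2] ⇒ +0.037336 -0.571210 +0.910315 = +0.376441;  D = -0.245279-0.285563i
d^4_{3,2}: k∈[0..1] ⇒ -0.157738 +0.603313 = +0.445576;  D = +0.412727-0.167911i
d^4_{4,2}: single k=0 term ⇒ +0.251880;  D = +0.015886+0.251379i
Y_4^{m'}(θ=2.4693,φ=3.9564) and Σ D·Y over m':
  (+0.1935-0.3608i)·(-0.0661+0.0078i)  (+0.3032+0.3220i)·(-0.1814-0.1519i)  (-0.0731+0.0337i)·(-0.0251-0.4255i)  (+0.0350+0.3210i)·(+0.2032-0.2155i)  (-0.3417-0.0745i)·(-0.2379+0.0000i)  (-0.0040+0.0067i)·(-0.2032-0.2155i)  (-0.2453-0.2856i)·(-0.0251+0.4255i)  (+0.4127-0.1679i)·(+0.1814-0.1519i)  (+0.0159+0.2514i)·(-0.0661-0.0078i)
Y_4^2(R⁻¹ n̂) = +0.337865-0.181021i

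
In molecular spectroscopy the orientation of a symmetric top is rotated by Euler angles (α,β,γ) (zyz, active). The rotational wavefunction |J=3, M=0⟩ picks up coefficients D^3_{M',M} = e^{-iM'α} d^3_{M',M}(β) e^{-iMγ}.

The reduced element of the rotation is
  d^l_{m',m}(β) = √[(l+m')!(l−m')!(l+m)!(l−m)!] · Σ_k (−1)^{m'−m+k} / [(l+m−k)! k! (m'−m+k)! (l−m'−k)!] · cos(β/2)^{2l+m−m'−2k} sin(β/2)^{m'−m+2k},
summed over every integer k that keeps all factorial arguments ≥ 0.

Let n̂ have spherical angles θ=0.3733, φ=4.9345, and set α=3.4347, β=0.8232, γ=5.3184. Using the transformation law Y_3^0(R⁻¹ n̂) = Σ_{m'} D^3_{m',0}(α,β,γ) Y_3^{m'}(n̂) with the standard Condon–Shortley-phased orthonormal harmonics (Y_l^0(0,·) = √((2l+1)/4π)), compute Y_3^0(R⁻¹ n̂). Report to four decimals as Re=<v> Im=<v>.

Need the full column D^3_{m',0} for m'=−3..3 at α=3.4347, β=0.8232, γ=5.3184.
cos(β/2)=0.916482, sin(β/2)=0.400076
d^3_{-3,0}: single k=3 term ⇒ +0.220452;  D = -0.140577-0.169816i
d^3_{-2,0}: k∈[2..3] ⇒ +0.618503 -0.117863 = +0.500639;  D = +0.417053+0.276959i
d^3_{-1,0}: k∈[1..3] ⇒ +0.896092 -0.512285 +0.032541 = +0.416348;  D = -0.398591-0.120295i
d^3_{0,0}: k∈[0..3] ⇒ +0.592575 -1.016304 +0.193669 -0.004101 = -0.234160;  D = -0.234160+0.000000i
d^3_{1,0}: k∈[0..2] ⇒ -0.896092 +0.512285 -0.032541 = -0.416348;  D = +0.398591-0.120295i
d^3_{2,0}: k∈[0..1] ⇒ +0.618503 -0.117863 = +0.500639;  D = +0.417053-0.276959i
d^3_{3,0}: single k=0 term ⇒ -0.220452;  D = +0.140577-0.169816i
Y_3^{m'}(θ=0.3733,φ=4.9345) and Σ D·Y over m':
  (-0.1406-0.1698i)·(-0.0125-0.0159i)  (+0.4171+0.2770i)·(-0.1143+0.0544i)  (-0.3986-0.1203i)·(+0.0866+0.3834i)  (-0.2342+0.0000i)·(+0.4639+0.0000i)  (+0.3986-0.1203i)·(-0.0866+0.3834i)  (+0.4171-0.2770i)·(-0.1143-0.0544i)  (+0.1406-0.1698i)·(+0.0125-0.0159i)
Y_3^0(R⁻¹ n̂) = -0.212739+0.000000i

Re=-0.2127 Im=0.0000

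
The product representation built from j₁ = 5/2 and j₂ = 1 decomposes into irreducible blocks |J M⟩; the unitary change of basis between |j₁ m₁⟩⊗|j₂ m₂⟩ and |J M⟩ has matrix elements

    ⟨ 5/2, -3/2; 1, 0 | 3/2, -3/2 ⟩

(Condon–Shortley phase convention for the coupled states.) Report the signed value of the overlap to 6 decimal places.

triangle: 2!*3!*0!/6! = 12/720
(j±m)!: 1!*4!*1!*1!*0!*3! = 144
prefactor² = (2J+1)*Δ*N² = 48/5
  k=1: −1/(1!*1!*3!*0!*0!*0!) = -1/6
Σ = -1/6  ⇒  CG² = 48/5*(-1/6)² = 4/15
CG = −√(4/15) = -0.516398

-0.516398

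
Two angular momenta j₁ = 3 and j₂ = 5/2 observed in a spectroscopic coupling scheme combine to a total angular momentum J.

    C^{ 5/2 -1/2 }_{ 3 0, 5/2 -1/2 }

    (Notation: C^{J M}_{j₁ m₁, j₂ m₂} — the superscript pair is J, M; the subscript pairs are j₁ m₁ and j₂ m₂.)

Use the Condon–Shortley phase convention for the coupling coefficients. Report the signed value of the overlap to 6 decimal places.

-0.276026

triangle: 3!·3!·2!/9! = 72/362880
(j±m)!: 3!·3!·2!·3!·2!·3! = 5184
prefactor² = (2J+1)·Δ·N² = 216/35
  k=0: +1/(0!·3!·3!·2!·0!·0!) = 1/72
  k=1: −1/(1!·2!·2!·1!·1!·1!) = -1/4
  k=2: +1/(2!·1!·1!·0!·2!·2!) = 1/8
Σ = -1/9  ⇒  CG² = 216/35·(-1/9)² = 8/105
CG = −√(8/105) = -0.276026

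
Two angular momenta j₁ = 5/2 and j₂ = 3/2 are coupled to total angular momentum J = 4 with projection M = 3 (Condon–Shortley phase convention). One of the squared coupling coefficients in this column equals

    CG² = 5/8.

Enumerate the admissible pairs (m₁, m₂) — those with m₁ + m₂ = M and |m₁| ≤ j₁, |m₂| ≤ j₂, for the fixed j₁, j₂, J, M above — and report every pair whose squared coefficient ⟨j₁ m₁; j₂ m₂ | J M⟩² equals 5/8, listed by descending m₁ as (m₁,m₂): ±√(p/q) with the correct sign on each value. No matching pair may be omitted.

Admissible pairs with m₁+m₂ = M = 3: (3/2,3/2), (5/2,1/2)
  (m₁,m₂)=(5/2,1/2): CG² = 3/8, CG = +√(3/8)
  (m₁,m₂)=(3/2,3/2): CG² = 5/8, CG = +√(5/8)   ← matches the target
Pairs with CG² = 5/8: (3/2,3/2): +√(5/8)

(3/2,3/2): +√(5/8)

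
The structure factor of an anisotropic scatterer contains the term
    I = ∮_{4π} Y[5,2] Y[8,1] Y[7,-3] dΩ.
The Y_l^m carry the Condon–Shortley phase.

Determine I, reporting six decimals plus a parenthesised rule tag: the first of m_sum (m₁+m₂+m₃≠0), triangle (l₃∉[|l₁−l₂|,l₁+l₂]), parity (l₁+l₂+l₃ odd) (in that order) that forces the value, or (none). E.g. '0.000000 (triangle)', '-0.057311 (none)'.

0.072624 (none)

Checks pass: Σm=0; 20 even; l₃=7∈[3,13].
(2·5+1)(2·8+1)(2·7+1) = 2805
Δ: 6! 4! 10! / 21! → 1/814773960
sum: t=1:−1/87091200 t=2:+1/4976640 t=3:−1/2073600 t=4:+1/4976640 t=5:−1/87091200 = -1/9676800
3j²(5 8 7; 0 0 0) = Δ·Π!·Σ² = 360/46189  (sign +1)
sum: t=0:+1/1567641600 t=1:−1/38707200 t=2:+1/8709120 t=3:−1/14929920 = 71/3135283200
3j²(5 8 7; 2 1 -3) = Δ·Π!·Σ² = 5041/1662804  (sign +1)
combine: 4πI² = 2805·360/46189·5041/1662804 = 756150/11408683
take √, sign +1: I = 0.07262419
No selection rule forces the value: the integral is nonzero (none).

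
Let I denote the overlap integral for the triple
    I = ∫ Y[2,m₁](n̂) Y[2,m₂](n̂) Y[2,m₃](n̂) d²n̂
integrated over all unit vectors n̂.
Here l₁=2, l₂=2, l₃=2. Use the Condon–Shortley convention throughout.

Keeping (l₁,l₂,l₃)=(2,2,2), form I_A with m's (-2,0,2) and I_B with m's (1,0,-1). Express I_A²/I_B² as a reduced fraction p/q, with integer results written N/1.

4/1

Same 2,2,2: normalisation and zero-m 3j drop out of the ratio.
A: Δ: 2! 2! 2! / 7! → 1/630; sum: t=2:+1/8 = 1/8; 3j²(2 2 2; -2 0 2) = Δ·Π!·Σ² = 2/35  (sign +1)
B: Δ: 2! 2! 2! / 7! → 1/630; sum: t=0:+1/4 t=1:−1/2 = -1/4; 3j²(2 2 2; 1 0 -1) = Δ·Π!·Σ² = 1/70  (sign +1)
I_A²/I_B² = (2/35)/(1/70) = 4/1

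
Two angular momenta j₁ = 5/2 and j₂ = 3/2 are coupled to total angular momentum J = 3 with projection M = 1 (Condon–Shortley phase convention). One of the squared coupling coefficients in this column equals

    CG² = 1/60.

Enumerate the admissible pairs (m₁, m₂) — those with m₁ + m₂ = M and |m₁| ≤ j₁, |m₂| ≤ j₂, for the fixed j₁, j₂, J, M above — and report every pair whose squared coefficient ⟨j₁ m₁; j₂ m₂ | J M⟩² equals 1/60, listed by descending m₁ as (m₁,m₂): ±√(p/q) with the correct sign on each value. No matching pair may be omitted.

Admissible pairs with m₁+m₂ = M = 1: (-1/2,3/2), (1/2,1/2), (3/2,-1/2), (5/2,-3/2)
  (m₁,m₂)=(5/2,-3/2): CG² = 1/8, CG = +√(1/8)
  (m₁,m₂)=(3/2,-1/2): CG² = 49/120, CG = +√(49/120)
  (m₁,m₂)=(1/2,1/2): CG² = 1/60, CG = −√(1/60)   ← matches the target
  (m₁,m₂)=(-1/2,3/2): CG² = 9/20, CG = −√(9/20)
Pairs with CG² = 1/60: (1/2,1/2): −√(1/60)

(1/2,1/2): −√(1/60)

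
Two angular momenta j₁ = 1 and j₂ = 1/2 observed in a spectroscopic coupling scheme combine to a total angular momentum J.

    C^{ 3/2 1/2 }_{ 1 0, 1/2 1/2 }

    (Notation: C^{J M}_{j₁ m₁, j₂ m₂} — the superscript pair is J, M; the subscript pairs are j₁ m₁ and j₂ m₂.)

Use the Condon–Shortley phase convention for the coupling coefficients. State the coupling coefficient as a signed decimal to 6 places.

√[4·0!2!1!/4! · 1!1!1!0!2!1!] = √(2/3)
  +(−1)^0/∏(0,0,1,1,1,0)! = 1  (running 1)
⟨..|..⟩ = √(2/3)·(1) = +0.816497

+0.816497  (= +√(2/3))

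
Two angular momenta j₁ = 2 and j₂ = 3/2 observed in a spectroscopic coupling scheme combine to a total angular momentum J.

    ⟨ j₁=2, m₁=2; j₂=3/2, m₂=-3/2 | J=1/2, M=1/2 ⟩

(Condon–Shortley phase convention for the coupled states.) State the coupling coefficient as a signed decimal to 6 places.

√[2·3!1!0!/5! · 4!0!0!3!1!0!] = √(72/5)
  +(−1)^0/∏(0,3,0,0,1,0)! = 1/6  (running 1/6)
⟨..|..⟩ = √(72/5)·(1/6) = +0.632456

+0.632456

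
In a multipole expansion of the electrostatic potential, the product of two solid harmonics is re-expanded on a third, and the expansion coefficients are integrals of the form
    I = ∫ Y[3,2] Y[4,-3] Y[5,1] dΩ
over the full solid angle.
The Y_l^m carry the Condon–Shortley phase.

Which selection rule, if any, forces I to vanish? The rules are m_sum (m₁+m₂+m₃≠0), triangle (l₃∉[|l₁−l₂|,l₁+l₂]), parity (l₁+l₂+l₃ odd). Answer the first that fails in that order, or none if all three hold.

Σmᵢ = 0  ✓
l₃∈[|l₁−l₂|,l₁+l₂]=[1,7], have l₃=5  ✓
Σlᵢ = 12 ⇒ even  ✓

none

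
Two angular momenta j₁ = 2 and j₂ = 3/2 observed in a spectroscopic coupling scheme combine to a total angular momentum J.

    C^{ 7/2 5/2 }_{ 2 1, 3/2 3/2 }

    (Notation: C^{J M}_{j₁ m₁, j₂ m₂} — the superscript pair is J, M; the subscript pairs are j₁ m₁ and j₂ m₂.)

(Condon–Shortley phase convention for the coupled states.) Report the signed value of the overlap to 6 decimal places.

+0.755929  (= +√(4/7))

triangle: 0!*4!*3!/8! = 144/40320
(j±m)!: 3!*1!*3!*0!*6!*1! = 25920
prefactor² = (2J+1)*Δ*N² = 5184/7
  k=0: +1/(0!*0!*1!*3!*3!*0!) = 1/36
Σ = 1/36  ⇒  CG² = 5184/7*(1/36)² = 4/7
CG = +√(4/7) = +0.755929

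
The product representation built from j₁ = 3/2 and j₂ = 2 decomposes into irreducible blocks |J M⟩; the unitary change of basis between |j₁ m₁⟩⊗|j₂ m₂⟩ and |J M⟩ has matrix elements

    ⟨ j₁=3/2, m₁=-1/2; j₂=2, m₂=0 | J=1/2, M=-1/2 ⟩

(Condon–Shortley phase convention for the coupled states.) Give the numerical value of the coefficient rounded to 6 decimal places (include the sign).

j₁+j₂−J=3  J+j₁−j₂=0  J−j₁+j₂=1  j₁+j₂+J+1=5
(j₁±m₁, j₂±m₂, J±M) = (1,2,2,2,0,1)
P² = 4/5
sum k=2..2:
  [2] +1/2 = 1/2
S = 1/2
C² = P²·S² = 1/5 ; C = +0.447214

+0.447214  (= +√(1/5))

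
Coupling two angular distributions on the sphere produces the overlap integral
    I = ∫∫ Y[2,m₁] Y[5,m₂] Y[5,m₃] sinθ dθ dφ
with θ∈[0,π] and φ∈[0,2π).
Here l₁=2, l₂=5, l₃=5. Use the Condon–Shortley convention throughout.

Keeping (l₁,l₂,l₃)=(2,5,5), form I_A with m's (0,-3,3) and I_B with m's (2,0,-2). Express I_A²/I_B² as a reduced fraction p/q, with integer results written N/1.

Same 2,5,5: normalisation and zero-m 3j drop out of the ratio.
A: Δ: 2! 2! 8! / 13! → 1/38610; sum: t=0:+1/5760 t=1:−1/5040 t=2:+1/161280 = -1/53760; 3j²(2 5 5; 0 -3 3) = Δ·Π!·Σ² = 1/4290  (sign -1)
B: Δ: 2! 2! 8! / 13! → 1/38610; sum: t=0:+1/2880 = 1/2880; 3j²(2 5 5; 2 0 -2) = Δ·Π!·Σ² = 14/429  (sign -1)
I_A²/I_B² = (1/4290)/(14/429) = 1/140

1/140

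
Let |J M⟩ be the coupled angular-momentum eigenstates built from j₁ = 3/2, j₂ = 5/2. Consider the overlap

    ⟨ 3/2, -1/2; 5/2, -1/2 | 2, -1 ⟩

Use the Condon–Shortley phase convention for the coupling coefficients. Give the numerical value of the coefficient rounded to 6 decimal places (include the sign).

−√(25/84) = -0.545545

triangle: 2!×1!×3!/7! = 12/5040
(j±m)!: 1!×2!×2!×3!×1!×3! = 144
prefactor² = (2J+1)×Δ×N² = 12/7
  k=1: −1/(1!×1!×1!×1!×0!×2!) = -1/2
  k=2: +1/(2!×0!×0!×0!×1!×3!) = 1/12
Σ = -5/12  ⇒  CG² = 12/7×(-5/12)² = 25/84
CG = −√(25/84) = -0.545545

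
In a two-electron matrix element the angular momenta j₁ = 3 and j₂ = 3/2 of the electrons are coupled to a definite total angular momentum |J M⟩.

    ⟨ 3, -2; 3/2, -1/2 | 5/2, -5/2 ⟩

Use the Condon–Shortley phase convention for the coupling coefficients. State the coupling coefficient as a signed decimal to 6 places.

j₁+j₂−J=2  J+j₁−j₂=4  J−j₁+j₂=1  j₁+j₂+J+1=8
(j₁±m₁, j₂±m₂, J±M) = (1,5,1,2,0,5)
P² = 1440/7
sum k=1..1:
  [1] −1/24 = -1/24
S = -1/24
C² = P²·S² = 5/14 ; C = -0.597614

−√(5/14) ≈ -0.597614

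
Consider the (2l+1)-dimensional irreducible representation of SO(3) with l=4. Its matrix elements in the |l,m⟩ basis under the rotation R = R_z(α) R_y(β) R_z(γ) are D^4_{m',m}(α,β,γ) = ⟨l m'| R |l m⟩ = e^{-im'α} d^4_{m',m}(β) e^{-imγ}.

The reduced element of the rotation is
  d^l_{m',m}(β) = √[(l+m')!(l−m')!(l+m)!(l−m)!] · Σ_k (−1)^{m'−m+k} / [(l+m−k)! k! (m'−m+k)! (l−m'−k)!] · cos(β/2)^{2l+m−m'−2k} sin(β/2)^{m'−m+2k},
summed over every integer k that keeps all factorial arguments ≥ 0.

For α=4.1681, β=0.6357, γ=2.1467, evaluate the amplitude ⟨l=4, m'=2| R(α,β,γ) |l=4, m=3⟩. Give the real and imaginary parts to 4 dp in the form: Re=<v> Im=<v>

First d^4_{2,3}(β=0.6357), then the phase factors e^{-i(2)α} and e^{-i(3)γ}:
With c≡cos(β/2)=0.949910 and s≡sin(β/2)=0.312525, N=[720·2·5040·1]^{1/2}=2693.993318
The bounds max(0,m−m')=1 and min(l+m,l−m')=2 give 2 terms
  k=1: (−1)^0·2693.9933/(720)·0.9499^7·0.3125^1 = +0.816065
  k=2: (−1)^1·2693.9933/(240)·0.9499^5·0.3125^3 = -0.265003
d^4_{2,3}(0.6357) = +0.816065 -0.265003 = +0.551062
Phases: e^{-i·(2)·4.1681}=-0.463746-0.885968i, e^{-i·(3)·2.1467}=+0.987714-0.156272i ⇒ D=-0.328708-0.442289i

Re=-0.3287 Im=-0.4423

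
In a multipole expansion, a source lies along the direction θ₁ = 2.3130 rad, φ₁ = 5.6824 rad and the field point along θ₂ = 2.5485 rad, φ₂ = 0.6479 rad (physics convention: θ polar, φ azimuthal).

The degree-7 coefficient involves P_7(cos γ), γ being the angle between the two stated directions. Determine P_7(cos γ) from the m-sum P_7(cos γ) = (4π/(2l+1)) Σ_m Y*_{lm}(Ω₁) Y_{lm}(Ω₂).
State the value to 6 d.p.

Term-by-term m-sum for l=7 (normalisation 4π/15 = 0.837758):
  m=-7: (-0.028665+0.051622i) × (-0.001501+0.008388i) = -0.000390-0.000318i  (running Σ = -0.000390-0.000318i)
  m=-6: (+0.181283-0.090522i) × (+0.034745-0.032097i) = +0.003393-0.008964i  (running Σ = +0.003003-0.009282i)
  m=-5: (-0.390291-0.054072i) × (-0.158136+0.015532i) = +0.062559+0.002489i  (running Σ = +0.065562-0.006793i)
  m=-4: (+0.318052+0.289508i) × (+0.300684+0.184348i) = +0.042263+0.145682i  (running Σ = +0.107825+0.138889i)
  m=-3: (-0.027383-0.116132i) × (-0.177549-0.453848i) = -0.047844+0.033047i  (running Σ = +0.059981+0.171936i)
  m=-2: (+0.112093-0.289667i) × (-0.076748+0.272016i) = +0.070191+0.052723i  (running Σ = +0.130172+0.224659i)
  m=-1: (-0.222615+0.152556i) × (-0.191922+0.145265i) = +0.020564-0.061617i  (running Σ = +0.150736+0.163042i)
  m=0: (-0.238853-0.000000i) × (+0.372981+0.000000i) = -0.089088-0.000000i  (running Σ = +0.061648+0.163042i)
  m=1: (+0.222615+0.152556i) × (+0.191922+0.145265i) = +0.020564+0.061617i  (running Σ = +0.082212+0.224659i)
  m=2: (+0.112093+0.289667i) × (-0.076748-0.272016i) = +0.070191-0.052723i  (running Σ = +0.152403+0.171936i)
  m=3: (+0.027383-0.116132i) × (+0.177549-0.453848i) = -0.047844-0.033047i  (running Σ = +0.104559+0.138889i)
  m=4: (+0.318052-0.289508i) × (+0.300684-0.184348i) = +0.042263-0.145682i  (running Σ = +0.146821-0.006793i)
  m=5: (+0.390291-0.054072i) × (+0.158136+0.015532i) = +0.062559-0.002489i  (running Σ = +0.209380-0.009282i)
  m=6: (+0.181283+0.090522i) × (+0.034745+0.032097i) = +0.003393+0.008964i  (running Σ = +0.212774-0.000318i)
  m=7: (+0.028665+0.051622i) × (+0.001501+0.008388i) = -0.000390+0.000318i  (running Σ = +0.212384-0.000000i)
Σ over m = +0.212384-0.000000i; ×(4π/15) → +0.177926-0.000000i. Real part: 0.177926

0.177926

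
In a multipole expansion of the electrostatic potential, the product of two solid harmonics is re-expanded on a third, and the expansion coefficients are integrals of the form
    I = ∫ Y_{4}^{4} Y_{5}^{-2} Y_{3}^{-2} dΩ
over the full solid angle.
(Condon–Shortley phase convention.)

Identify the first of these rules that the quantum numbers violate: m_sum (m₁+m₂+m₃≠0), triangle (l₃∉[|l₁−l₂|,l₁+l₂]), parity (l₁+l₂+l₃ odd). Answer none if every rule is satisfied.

none

azimuthal sum: 4 − 2 − 2 = 0  ✓
1 ≤ 3 ≤ 9 (triangle on l)  ✓
L = 4 + 5 + 3 = 12 (even)  ✓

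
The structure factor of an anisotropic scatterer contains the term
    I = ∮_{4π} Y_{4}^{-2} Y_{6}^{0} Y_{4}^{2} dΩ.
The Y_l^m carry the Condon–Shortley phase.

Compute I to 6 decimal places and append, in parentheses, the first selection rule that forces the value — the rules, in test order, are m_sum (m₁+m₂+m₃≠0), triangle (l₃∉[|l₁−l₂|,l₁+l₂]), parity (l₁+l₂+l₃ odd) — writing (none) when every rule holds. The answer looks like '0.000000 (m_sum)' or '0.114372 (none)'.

-0.156478 (none)

m-sum 0 ✓  L=14 even ✓  2≤4≤10 ✓
Π(2lᵢ+1) = 9×13×9 = 1053
triangle coeff Δ(4,6,4) = 1/1261260
Σ_t [2,4]: t=2:+1/4608 t=3:−1/1296 t=4:+1/4608 = -7/20736
(3j)²=20/1287 [(4 6 4; 0 0 0)], sign=-1
Σ_t [4,6]: t=4:+1/4608 t=5:−1/14400 t=6:+1/1036800 = 77/518400
(3j)²=11/585 [(4 6 4; -2 0 2)], sign=+1
⇒ 4πI² = 4/13
I = (-1)√(4/13/(4π)) = -0.15647804
No selection rule forces the value: the integral is nonzero (none).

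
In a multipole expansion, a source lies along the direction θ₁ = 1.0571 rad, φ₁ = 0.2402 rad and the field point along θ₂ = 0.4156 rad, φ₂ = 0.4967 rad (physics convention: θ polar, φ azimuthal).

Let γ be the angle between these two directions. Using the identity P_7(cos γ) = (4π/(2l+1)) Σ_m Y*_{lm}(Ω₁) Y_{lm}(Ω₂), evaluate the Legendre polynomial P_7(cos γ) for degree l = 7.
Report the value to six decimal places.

-0.198636

Expand P_7 via completeness: Σ_{m} conj(Y_{7,m}) at Ω₁ times Y_{7,m} at Ω₂ —
  m=-7: Y*=-0.02098 + 0.18890j  Y=-0.00083 + 0.00029j  product -0.00004 - 0.00016j
  m=-6: Y*=0.05186 + 0.39789j  Y=-0.00732 - 0.00119j  product 0.00009 - 0.00297j
  m=-5: Y*=0.14216 + 0.36674j  Y=-0.03077 - 0.02379j  product 0.00435 - 0.01467j
  m=-4: Y*=0.01654 + 0.02367j  Y=-0.05681 - 0.12860j  product 0.00210 - 0.00347j
  m=-3: Y*=-0.25257 - 0.22179j  Y=0.02814 - 0.34790j  product -0.08427 + 0.08163j
  m=-2: Y*=-0.16673 - 0.08689j  Y=0.29434 - 0.45182j  product -0.08833 + 0.04976j
  m=-1: Y*=0.25807 + 0.06321j  Y=0.28947 - 0.15690j  product 0.08462 - 0.02219j
  m=+0: Y*=0.22469 + 0.00000j  Y=-0.33011 + 0.00000j  product -0.07417 + 0.00000j
  m=+1: Y*=-0.25807 + 0.06321j  Y=-0.28947 - 0.15690j  product 0.08462 + 0.02219j
  m=+2: Y*=-0.16673 + 0.08689j  Y=0.29434 + 0.45182j  product -0.08833 - 0.04976j
  m=+3: Y*=0.25257 - 0.22179j  Y=-0.02814 - 0.34790j  product -0.08427 - 0.08163j
  m=+4: Y*=0.01654 - 0.02367j  Y=-0.05681 + 0.12860j  product 0.00210 + 0.00347j
  m=+5: Y*=-0.14216 + 0.36674j  Y=0.03077 - 0.02379j  product 0.00435 + 0.01467j
  m=+6: Y*=0.05186 - 0.39789j  Y=-0.00732 + 0.00119j  product 0.00009 + 0.00297j
  m=+7: Y*=0.02098 + 0.18890j  Y=0.00083 + 0.00029j  product -0.00004 + 0.00016j
Total Σ_m = -0.23710 + 0.00000j. Multiply by 0.837758: -0.19864 + 0.00000j. P_7(cos γ) = -0.198636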